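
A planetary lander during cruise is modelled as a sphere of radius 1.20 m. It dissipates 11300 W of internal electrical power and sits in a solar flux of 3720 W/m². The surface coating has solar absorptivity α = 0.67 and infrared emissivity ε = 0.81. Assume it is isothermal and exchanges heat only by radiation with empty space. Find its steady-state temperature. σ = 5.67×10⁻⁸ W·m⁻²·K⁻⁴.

T ≈ 406 K

At steady state, absorbed solar power + internal power = radiated power.
Absorbed: α·S·A_cross = 0.67·3720·4.524 = 11280 W (cross-section πr²).
Total input = 11280 + 11300 = 22580 W.
Radiated: εσ·A_surf·T⁴ with A_surf = 4πr² = 18.10 m².
T⁴ = 22580/(0.81·5.67×10⁻⁸·18.10) = 2.716×10¹⁰ K⁴.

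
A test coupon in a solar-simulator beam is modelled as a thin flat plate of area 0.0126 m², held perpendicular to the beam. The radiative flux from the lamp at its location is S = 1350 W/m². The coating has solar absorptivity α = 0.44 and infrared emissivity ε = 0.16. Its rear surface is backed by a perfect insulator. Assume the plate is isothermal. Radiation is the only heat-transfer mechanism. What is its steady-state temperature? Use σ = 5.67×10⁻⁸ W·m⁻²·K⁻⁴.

T ≈ 506 K

At equilibrium, absorbed power = emitted power.
Absorbing cross-section = A = 0.01260 m²; emitting surface = A = 0.01260 m² (ratio 1).
αS·A_cross = εσ·A_surf·T⁴  ⇒  T⁴ = αS/(ε·1σ).
T⁴ = 0.440·1350/(0.16·1·5.67×10⁻⁸) = 6.548×10¹⁰ K⁴.
T = (6.548×10¹⁰)^(1/4).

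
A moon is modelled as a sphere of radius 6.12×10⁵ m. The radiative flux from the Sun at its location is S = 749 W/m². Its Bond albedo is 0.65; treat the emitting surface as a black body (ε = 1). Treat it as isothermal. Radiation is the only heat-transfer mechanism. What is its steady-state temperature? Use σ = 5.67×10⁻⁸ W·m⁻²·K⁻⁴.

At equilibrium, absorbed power = emitted power.
Absorbing cross-section = πr² = 1.177×10¹² m²; emitting surface = 4πr² = 4.707×10¹² m² (ratio 4).
(1−a)S·A_cross = εσ·A_surf·T⁴  ⇒  T⁴ = (1−a)S/(4σ).
T⁴ = 0.350·749/(4·5.67×10⁻⁸) = 1.156×10⁹ K⁴.
T = (1.156×10⁹)^(1/4).

T ≈ 184 K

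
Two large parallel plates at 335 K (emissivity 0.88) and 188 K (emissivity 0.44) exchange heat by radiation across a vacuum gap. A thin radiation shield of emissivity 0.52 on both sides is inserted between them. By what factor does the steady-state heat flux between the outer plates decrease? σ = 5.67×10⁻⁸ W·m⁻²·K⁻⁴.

Without shield: q₀ = σΔ(T⁴)/(1/ε₁+1/ε₂−1) with denominator 2.409.
With shield the two gaps are in series; the resistances add: (1/ε₁+1/ε_s−1)+(1/ε_s+1/ε₂−1) = 2.059+3.196 = 5.255.
Heat-flux ratio q₀/q = 5.255/2.409.

factor ≈ 2.18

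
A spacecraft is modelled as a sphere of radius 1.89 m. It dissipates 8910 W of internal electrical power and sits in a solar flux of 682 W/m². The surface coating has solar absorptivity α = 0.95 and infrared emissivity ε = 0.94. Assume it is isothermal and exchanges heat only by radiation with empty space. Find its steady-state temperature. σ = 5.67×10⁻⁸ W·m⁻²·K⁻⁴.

At steady state, absorbed solar power + internal power = radiated power.
Absorbed: α·S·A_cross = 0.95·682·11.22 = 7271 W (cross-section πr²).
Total input = 7271 + 8910 = 16180 W.
Radiated: εσ·A_surf·T⁴ with A_surf = 4πr² = 44.89 m².
T⁴ = 16180/(0.94·5.67×10⁻⁸·44.89) = 6.763×10⁹ K⁴.

T ≈ 287 K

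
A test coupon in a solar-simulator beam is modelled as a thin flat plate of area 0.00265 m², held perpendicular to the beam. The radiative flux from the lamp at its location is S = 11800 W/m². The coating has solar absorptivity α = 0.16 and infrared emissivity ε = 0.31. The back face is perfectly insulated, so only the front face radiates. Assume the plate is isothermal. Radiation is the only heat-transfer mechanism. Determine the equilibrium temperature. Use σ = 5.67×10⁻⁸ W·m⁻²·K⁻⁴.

At equilibrium, absorbed power = emitted power.
Absorbing cross-section = A = 0.002650 m²; emitting surface = A = 0.002650 m² (ratio 1).
αS·A_cross = εσ·A_surf·T⁴  ⇒  T⁴ = αS/(ε·1σ).
T⁴ = 0.160·11800/(0.31·1·5.67×10⁻⁸) = 1.074×10¹¹ K⁴.
T = (1.074×10¹¹)^(1/4).

T ≈ 572 K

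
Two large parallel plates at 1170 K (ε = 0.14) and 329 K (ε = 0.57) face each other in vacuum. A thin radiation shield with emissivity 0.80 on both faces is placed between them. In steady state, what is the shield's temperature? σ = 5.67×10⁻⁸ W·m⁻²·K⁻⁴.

T_s ≈ 800 K

In steady state the net flux on the hot side equals that on the cold side.
σ(T₁⁴−T_s⁴)/D₁ = σ(T_s⁴−T₂⁴)/D₂, with D₁ = 1/ε₁+1/ε_s−1 = 7.393, D₂ = 1/ε_s+1/ε₂−1 = 2.004.
Solve for T_s⁴: T_s⁴ = (D₂·T₁⁴ + D₁·T₂⁴)/(D₁+D₂) = 4.089×10¹¹ K⁴.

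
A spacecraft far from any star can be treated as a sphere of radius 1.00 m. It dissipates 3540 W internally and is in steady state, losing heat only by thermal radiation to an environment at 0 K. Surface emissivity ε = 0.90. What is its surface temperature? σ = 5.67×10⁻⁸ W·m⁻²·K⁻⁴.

Steady state: internal power = radiated power, P = εσA T⁴.
Radiating area A = 4πr² = 12.57 m².
T⁴ = P/(εσA) = 3540/(0.90·5.67×10⁻⁸·12.57) = 5.520×10⁹ K⁴.
T = (5.520×10⁹)^(1/4).

T ≈ 273 K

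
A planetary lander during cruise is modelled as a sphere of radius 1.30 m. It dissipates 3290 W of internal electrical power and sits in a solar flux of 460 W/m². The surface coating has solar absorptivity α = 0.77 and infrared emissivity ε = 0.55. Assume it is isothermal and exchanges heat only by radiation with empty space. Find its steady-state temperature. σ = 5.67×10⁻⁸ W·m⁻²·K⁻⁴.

T ≈ 297 K

At steady state, absorbed solar power + internal power = radiated power.
Absorbed: α·S·A_cross = 0.77·460·5.309 = 1881 W (cross-section πr²).
Total input = 1881 + 3290 = 5171 W.
Radiated: εσ·A_surf·T⁴ with A_surf = 4πr² = 21.24 m².
T⁴ = 5171/(0.55·5.67×10⁻⁸·21.24) = 7.807×10⁹ K⁴.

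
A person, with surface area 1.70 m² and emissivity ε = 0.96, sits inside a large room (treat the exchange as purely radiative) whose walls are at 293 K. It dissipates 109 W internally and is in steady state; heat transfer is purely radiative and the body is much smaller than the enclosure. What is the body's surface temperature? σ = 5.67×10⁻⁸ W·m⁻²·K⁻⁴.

T ≈ 304 K

For a small grey body in a large enclosure, net radiated power = εσA(T⁴ − T_w⁴).
Steady state: P = εσA(T⁴ − T_w⁴) with A = 1.70 m².
T⁴ = P/(εσA) + T_w⁴ = 109/(0.96·5.67×10⁻⁸·1.700) + (293)⁴
    = 1.178×10⁹ + 7.370×10⁹ = 8.548×10⁹ K⁴.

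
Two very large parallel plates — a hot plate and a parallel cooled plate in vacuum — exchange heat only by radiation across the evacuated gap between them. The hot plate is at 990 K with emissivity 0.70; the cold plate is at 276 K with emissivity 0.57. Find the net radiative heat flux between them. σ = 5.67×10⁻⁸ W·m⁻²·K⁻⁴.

q ≈ 24800 W/m²

For two infinite grey parallel plates, q = σ(T₁⁴ − T₂⁴)/(1/ε₁ + 1/ε₂ − 1).
T₁⁴ − T₂⁴ = 9.606×10¹¹ − 5.803×10⁹ = 9.548×10¹¹ K⁴.
1/ε₁ + 1/ε₂ − 1 = 1.429 + 1.754 − 1 = 2.183.
q = 5.67×10⁻⁸ × 9.548×10¹¹ / 2.183.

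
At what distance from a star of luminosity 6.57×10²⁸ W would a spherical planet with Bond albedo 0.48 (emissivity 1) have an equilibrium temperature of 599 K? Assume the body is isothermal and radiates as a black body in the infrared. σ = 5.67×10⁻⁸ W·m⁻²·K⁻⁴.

For an isothermal black-emitting sphere, (1−a)S·πr² = σ·4πr²·T⁴ ⇒ S = 4σT⁴/(1−a).
S = 4·5.67×10⁻⁸·(599)⁴/0.520 = 56150 W/m².
Flux falls as S = L/(4πd²), so d = √(L/(4πS)) = √(6.57×10²⁸/(4π·56150)).

d ≈ 3.05×10¹¹ m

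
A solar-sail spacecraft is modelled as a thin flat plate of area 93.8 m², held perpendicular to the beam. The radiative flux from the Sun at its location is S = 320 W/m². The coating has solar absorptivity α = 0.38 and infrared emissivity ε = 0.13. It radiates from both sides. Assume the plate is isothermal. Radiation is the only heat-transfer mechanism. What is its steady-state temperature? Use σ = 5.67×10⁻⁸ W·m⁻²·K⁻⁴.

T ≈ 301 K

At equilibrium, absorbed power = emitted power.
Absorbing cross-section = A = 93.80 m²; emitting surface = 2A = 187.6 m² (ratio 2).
αS·A_cross = εσ·A_surf·T⁴  ⇒  T⁴ = αS/(ε·2σ).
T⁴ = 0.380·320/(0.13·2·5.67×10⁻⁸) = 8.249×10⁹ K⁴.
T = (8.249×10⁹)^(1/4).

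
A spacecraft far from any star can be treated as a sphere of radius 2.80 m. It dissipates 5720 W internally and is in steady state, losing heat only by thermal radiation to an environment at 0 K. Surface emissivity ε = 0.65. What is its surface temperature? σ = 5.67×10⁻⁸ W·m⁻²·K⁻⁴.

T ≈ 199 K

Steady state: internal power = radiated power, P = εσA T⁴.
Radiating area A = 4πr² = 98.52 m².
T⁴ = P/(εσA) = 5720/(0.65·5.67×10⁻⁸·98.52) = 1.575×10⁹ K⁴.
T = (1.575×10⁹)^(1/4).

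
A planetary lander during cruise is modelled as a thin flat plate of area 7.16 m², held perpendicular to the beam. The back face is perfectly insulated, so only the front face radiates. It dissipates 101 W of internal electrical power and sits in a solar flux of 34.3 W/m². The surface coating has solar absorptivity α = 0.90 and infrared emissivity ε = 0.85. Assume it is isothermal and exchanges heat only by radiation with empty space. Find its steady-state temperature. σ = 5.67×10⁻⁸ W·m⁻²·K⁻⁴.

T ≈ 175 K

At steady state, absorbed solar power + internal power = radiated power.
Absorbed: α·S·A_cross = 0.90·34.3·7.160 = 221.0 W (cross-section A).
Total input = 221.0 + 101 = 322.0 W.
Radiated: εσ·A_surf·T⁴ with A_surf = A = 7.160 m².
T⁴ = 322.0/(0.85·5.67×10⁻⁸·7.160) = 9.332×10⁸ K⁴.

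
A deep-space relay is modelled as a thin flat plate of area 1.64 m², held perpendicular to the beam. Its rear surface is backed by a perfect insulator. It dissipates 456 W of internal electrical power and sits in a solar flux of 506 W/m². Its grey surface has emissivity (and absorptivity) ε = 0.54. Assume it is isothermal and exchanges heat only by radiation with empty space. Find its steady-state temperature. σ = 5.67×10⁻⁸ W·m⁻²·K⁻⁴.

T ≈ 366 K

At steady state, absorbed solar power + internal power = radiated power.
Absorbed: α·S·A_cross = 0.54·506·1.640 = 448.1 W (cross-section A).
Total input = 448.1 + 456 = 904.1 W.
Radiated: εσ·A_surf·T⁴ with A_surf = A = 1.640 m².
T⁴ = 904.1/(0.54·5.67×10⁻⁸·1.640) = 1.801×10¹⁰ K⁴.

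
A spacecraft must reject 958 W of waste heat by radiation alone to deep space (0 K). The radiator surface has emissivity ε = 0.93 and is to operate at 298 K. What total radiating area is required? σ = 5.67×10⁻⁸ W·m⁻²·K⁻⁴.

A ≈ 2.30 m²

P = εσA T⁴ ⇒ A = P/(εσT⁴).
T⁴ = 7.886×10⁹ K⁴.
A = 958/(0.93 × 5.67×10⁻⁸ × 7.886×10⁹).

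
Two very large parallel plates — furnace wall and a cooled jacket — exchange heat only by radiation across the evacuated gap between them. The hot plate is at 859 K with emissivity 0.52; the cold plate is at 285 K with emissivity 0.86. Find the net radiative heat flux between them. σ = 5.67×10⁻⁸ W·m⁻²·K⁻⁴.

For two infinite grey parallel plates, q = σ(T₁⁴ − T₂⁴)/(1/ε₁ + 1/ε₂ − 1).
T₁⁴ − T₂⁴ = 5.445×10¹¹ − 6.598×10⁹ = 5.379×10¹¹ K⁴.
1/ε₁ + 1/ε₂ − 1 = 1.923 + 1.163 − 1 = 2.086.
q = 5.67×10⁻⁸ × 5.379×10¹¹ / 2.086.

q ≈ 14600 W/m²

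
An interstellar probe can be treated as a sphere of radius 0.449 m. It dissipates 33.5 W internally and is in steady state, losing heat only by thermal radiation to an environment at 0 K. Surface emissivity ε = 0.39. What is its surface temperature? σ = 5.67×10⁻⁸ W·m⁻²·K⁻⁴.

T ≈ 156 K

Steady state: internal power = radiated power, P = εσA T⁴.
Radiating area A = 4πr² = 2.533 m².
T⁴ = P/(εσA) = 33.5/(0.39·5.67×10⁻⁸·2.533) = 5.980×10⁸ K⁴.
T = (5.980×10⁸)^(1/4).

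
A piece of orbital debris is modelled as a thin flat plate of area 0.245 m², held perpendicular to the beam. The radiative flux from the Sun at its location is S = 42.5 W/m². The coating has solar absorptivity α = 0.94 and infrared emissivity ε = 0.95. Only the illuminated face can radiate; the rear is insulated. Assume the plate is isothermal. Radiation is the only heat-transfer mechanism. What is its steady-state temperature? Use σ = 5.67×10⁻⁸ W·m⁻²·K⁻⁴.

T ≈ 165 K

At equilibrium, absorbed power = emitted power.
Absorbing cross-section = A = 0.2450 m²; emitting surface = A = 0.2450 m² (ratio 1).
αS·A_cross = εσ·A_surf·T⁴  ⇒  T⁴ = αS/(ε·1σ).
T⁴ = 0.940·42.5/(0.95·1·5.67×10⁻⁸) = 7.417×10⁸ K⁴.
T = (7.417×10⁸)^(1/4).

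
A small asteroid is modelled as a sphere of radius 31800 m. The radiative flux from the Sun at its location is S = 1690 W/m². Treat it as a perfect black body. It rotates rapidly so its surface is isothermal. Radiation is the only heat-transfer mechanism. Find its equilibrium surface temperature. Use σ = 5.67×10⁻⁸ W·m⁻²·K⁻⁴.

T ≈ 294 K

At equilibrium, absorbed power = emitted power.
Absorbing cross-section = πr² = 3.177×10⁹ m²; emitting surface = 4πr² = 1.271×10¹⁰ m² (ratio 4).
S·A_cross = εσ·A_surf·T⁴  ⇒  T⁴ = S/(4σ).
T⁴ = 1.00·1690/(4·5.67×10⁻⁸) = 7.451×10⁹ K⁴.
T = (7.451×10⁹)^(1/4).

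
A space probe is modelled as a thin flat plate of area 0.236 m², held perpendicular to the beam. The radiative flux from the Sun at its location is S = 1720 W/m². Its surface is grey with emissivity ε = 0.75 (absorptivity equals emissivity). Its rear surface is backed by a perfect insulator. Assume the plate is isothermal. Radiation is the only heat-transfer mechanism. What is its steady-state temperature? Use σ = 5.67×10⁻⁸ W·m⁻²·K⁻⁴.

At equilibrium, absorbed power = emitted power.
Absorbing cross-section = A = 0.2360 m²; emitting surface = A = 0.2360 m² (ratio 1).
εS·A_cross = εσ·A_surf·T⁴  ⇒  T⁴ = S/(1σ)   (ε cancels).
T⁴ = 1720/(1·5.67×10⁻⁸) = 3.034×10¹⁰ K⁴.
T = (3.034×10¹⁰)^(1/4).

T ≈ 417 K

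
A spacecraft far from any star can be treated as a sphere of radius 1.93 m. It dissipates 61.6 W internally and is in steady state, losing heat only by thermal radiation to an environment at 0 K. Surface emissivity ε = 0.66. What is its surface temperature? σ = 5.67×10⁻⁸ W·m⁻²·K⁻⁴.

T ≈ 77.0 K

Steady state: internal power = radiated power, P = εσA T⁴.
Radiating area A = 4πr² = 46.81 m².
T⁴ = P/(εσA) = 61.6/(0.66·5.67×10⁻⁸·46.81) = 3.517×10⁷ K⁴.
T = (3.517×10⁷)^(1/4).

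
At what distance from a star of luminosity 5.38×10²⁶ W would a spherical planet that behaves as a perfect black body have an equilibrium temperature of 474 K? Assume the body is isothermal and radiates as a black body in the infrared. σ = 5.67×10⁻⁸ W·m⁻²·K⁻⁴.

For an isothermal black-emitting sphere, (1−a)S·πr² = σ·4πr²·T⁴ ⇒ S = 4σT⁴/(1−a).
S = 4·5.67×10⁻⁸·(474)⁴/1.00 = 11450 W/m².
Flux falls as S = L/(4πd²), so d = √(L/(4πS)) = √(5.38×10²⁶/(4π·11450)).

d ≈ 6.12×10¹⁰ m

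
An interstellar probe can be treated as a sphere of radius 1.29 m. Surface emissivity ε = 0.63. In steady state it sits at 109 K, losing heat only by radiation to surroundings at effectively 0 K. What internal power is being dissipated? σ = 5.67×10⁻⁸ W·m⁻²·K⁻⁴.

P ≈ 105 W

Steady state: P = εσA T⁴.
A = 4πr² = 20.91 m²; T⁴ = (109)⁴ = 1.412×10⁸ K⁴.
P = 0.63 × 5.67×10⁻⁸ × 20.91 × 1.412×10⁸.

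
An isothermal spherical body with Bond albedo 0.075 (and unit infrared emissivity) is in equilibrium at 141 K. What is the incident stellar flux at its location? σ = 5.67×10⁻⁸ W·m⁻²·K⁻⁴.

(1−a)S·πr² = σ·4πr²·T⁴ ⇒ S = 4σT⁴/(1−a).
S = 4·5.67×10⁻⁸·3.953×10⁸/0.925.

S ≈ 96.9 W/m²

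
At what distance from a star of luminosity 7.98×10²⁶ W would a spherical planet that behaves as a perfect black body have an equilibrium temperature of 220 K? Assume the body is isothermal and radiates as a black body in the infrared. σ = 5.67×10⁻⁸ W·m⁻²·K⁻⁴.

d ≈ 3.46×10¹¹ m

For an isothermal black-emitting sphere, (1−a)S·πr² = σ·4πr²·T⁴ ⇒ S = 4σT⁴/(1−a).
S = 4·5.67×10⁻⁸·(220)⁴/1.00 = 531.3 W/m².
Flux falls as S = L/(4πd²), so d = √(L/(4πS)) = √(7.98×10²⁶/(4π·531.3)).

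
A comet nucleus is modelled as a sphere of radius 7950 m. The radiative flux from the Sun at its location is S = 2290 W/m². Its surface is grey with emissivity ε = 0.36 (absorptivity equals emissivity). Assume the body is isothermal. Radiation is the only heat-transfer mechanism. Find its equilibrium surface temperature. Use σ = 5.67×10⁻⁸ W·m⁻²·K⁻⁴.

At equilibrium, absorbed power = emitted power.
Absorbing cross-section = πr² = 1.986×10⁸ m²; emitting surface = 4πr² = 7.942×10⁸ m² (ratio 4).
εS·A_cross = εσ·A_surf·T⁴  ⇒  T⁴ = S/(4σ)   (ε cancels).
T⁴ = 2290/(4·5.67×10⁻⁸) = 1.010×10¹⁰ K⁴.
T = (1.010×10¹⁰)^(1/4).

T ≈ 317 K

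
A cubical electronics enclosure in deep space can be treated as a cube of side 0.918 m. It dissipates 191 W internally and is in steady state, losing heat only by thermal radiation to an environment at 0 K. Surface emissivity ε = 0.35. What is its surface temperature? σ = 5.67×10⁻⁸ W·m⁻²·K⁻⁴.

T ≈ 209 K

Steady state: internal power = radiated power, P = εσA T⁴.
Radiating area A = 6L² = 5.056 m².
T⁴ = P/(εσA) = 191/(0.35·5.67×10⁻⁸·5.056) = 1.903×10⁹ K⁴.
T = (1.903×10⁹)^(1/4).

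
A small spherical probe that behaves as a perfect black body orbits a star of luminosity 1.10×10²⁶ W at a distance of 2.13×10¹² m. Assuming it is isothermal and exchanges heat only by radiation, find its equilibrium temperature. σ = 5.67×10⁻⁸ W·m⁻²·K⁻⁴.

First find the stellar flux at distance d: S = L/(4πd²) = 1.10×10²⁶/(4π·(2.13×10¹²)²) = 1.929 W/m².
For an isothermal sphere, absorbed (1−a)S·πr² = emitted σ·4πr²·T⁴, so T⁴ = (1−a)S/(4σ).
T⁴ = 1.00·1.929/(4·5.67×10⁻⁸) = 8.507×10⁶ K⁴.

T ≈ 54.0 K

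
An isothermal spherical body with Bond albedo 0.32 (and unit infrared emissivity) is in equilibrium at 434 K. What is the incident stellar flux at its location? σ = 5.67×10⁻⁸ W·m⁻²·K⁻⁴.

S ≈ 11800 W/m²

(1−a)S·πr² = σ·4πr²·T⁴ ⇒ S = 4σT⁴/(1−a).
S = 4·5.67×10⁻⁸·3.548×10¹⁰/0.680.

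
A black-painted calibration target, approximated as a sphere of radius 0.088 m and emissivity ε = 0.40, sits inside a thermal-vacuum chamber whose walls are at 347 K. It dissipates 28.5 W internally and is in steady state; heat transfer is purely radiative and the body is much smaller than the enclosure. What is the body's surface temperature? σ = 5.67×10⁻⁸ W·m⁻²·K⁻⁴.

For a small grey body in a large enclosure, net radiated power = εσA(T⁴ − T_w⁴).
Steady state: P = εσA(T⁴ − T_w⁴) with A = 4πr² = 0.09731 m².
T⁴ = P/(εσA) + T_w⁴ = 28.5/(0.40·5.67×10⁻⁸·0.09731) + (347)⁴
    = 1.291×10¹⁰ + 1.450×10¹⁰ = 2.741×10¹⁰ K⁴.

T ≈ 407 K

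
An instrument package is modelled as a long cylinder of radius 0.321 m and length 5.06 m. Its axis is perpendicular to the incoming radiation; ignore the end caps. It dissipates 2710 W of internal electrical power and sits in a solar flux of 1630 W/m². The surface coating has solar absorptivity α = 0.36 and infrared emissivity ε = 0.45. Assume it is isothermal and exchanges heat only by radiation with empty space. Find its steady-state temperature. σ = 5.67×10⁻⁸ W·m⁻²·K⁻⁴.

T ≈ 365 K

At steady state, absorbed solar power + internal power = radiated power.
Absorbed: α·S·A_cross = 0.36·1630·3.249 = 1906 W (cross-section 2rL).
Total input = 1906 + 2710 = 4616 W.
Radiated: εσ·A_surf·T⁴ with A_surf = 2πrL = 10.21 m².
T⁴ = 4616/(0.45·5.67×10⁻⁸·10.21) = 1.773×10¹⁰ K⁴.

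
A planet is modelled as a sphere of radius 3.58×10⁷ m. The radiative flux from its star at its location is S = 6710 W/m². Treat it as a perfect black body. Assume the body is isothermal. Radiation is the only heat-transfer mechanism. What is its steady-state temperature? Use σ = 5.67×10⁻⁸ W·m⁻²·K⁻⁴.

T ≈ 415 K

At equilibrium, absorbed power = emitted power.
Absorbing cross-section = πr² = 4.026×10¹⁵ m²; emitting surface = 4πr² = 1.611×10¹⁶ m² (ratio 4).
S·A_cross = εσ·A_surf·T⁴  ⇒  T⁴ = S/(4σ).
T⁴ = 1.00·6710/(4·5.67×10⁻⁸) = 2.959×10¹⁰ K⁴.
T = (2.959×10¹⁰)^(1/4).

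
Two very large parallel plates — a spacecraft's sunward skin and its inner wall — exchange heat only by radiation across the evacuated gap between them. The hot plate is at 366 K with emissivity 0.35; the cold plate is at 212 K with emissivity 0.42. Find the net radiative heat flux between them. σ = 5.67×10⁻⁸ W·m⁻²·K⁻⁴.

For two infinite grey parallel plates, q = σ(T₁⁴ − T₂⁴)/(1/ε₁ + 1/ε₂ − 1).
T₁⁴ − T₂⁴ = 1.794×10¹⁰ − 2.020×10⁹ = 1.592×10¹⁰ K⁴.
1/ε₁ + 1/ε₂ − 1 = 2.857 + 2.381 − 1 = 4.238.
q = 5.67×10⁻⁸ × 1.592×10¹⁰ / 4.238.

q ≈ 213 W/m²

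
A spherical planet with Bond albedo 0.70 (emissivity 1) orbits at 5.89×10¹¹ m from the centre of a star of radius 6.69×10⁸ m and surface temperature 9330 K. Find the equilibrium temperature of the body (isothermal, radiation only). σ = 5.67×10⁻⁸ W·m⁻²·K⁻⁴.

The star's surface emits σT_*⁴; at distance d the flux is S = σT_*⁴(R_*/d)².
S = 5.67×10⁻⁸·(9330)⁴·(6.69×10⁸/5.89×10¹¹)² = 554.3 W/m².
For an isothermal sphere T⁴ = (1−a)S/(4σ) = 7.332×10⁸ K⁴.

T ≈ 165 K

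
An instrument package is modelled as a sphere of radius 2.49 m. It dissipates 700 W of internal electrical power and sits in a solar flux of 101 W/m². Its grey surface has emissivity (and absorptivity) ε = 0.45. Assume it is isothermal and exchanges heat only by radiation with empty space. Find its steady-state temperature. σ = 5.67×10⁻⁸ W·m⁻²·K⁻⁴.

T ≈ 168 K

At steady state, absorbed solar power + internal power = radiated power.
Absorbed: α·S·A_cross = 0.45·101·19.48 = 885.3 W (cross-section πr²).
Total input = 885.3 + 700 = 1585 W.
Radiated: εσ·A_surf·T⁴ with A_surf = 4πr² = 77.91 m².
T⁴ = 1585/(0.45·5.67×10⁻⁸·77.91) = 7.974×10⁸ K⁴.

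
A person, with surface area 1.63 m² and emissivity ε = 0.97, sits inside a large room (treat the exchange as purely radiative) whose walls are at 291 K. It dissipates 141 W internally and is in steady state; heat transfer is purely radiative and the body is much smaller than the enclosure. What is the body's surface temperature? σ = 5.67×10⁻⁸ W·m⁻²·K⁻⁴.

T ≈ 306 K

For a small grey body in a large enclosure, net radiated power = εσA(T⁴ − T_w⁴).
Steady state: P = εσA(T⁴ − T_w⁴) with A = 1.63 m².
T⁴ = P/(εσA) + T_w⁴ = 141/(0.97·5.67×10⁻⁸·1.630) + (291)⁴
    = 1.573×10⁹ + 7.171×10⁹ = 8.744×10⁹ K⁴.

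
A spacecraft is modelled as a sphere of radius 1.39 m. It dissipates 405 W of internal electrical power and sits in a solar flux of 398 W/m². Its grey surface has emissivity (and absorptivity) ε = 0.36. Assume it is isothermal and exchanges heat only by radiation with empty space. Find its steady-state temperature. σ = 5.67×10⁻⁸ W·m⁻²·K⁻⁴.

T ≈ 225 K

At steady state, absorbed solar power + internal power = radiated power.
Absorbed: α·S·A_cross = 0.36·398·6.070 = 869.7 W (cross-section πr²).
Total input = 869.7 + 405 = 1275 W.
Radiated: εσ·A_surf·T⁴ with A_surf = 4πr² = 24.28 m².
T⁴ = 1275/(0.36·5.67×10⁻⁸·24.28) = 2.572×10⁹ K⁴.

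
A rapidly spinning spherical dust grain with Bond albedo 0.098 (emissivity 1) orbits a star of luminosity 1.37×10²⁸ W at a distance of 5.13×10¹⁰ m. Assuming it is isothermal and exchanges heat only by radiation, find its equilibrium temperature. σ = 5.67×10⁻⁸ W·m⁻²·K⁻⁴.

First find the stellar flux at distance d: S = L/(4πd²) = 1.37×10²⁸/(4π·(5.13×10¹⁰)²) = 4.143×10⁵ W/m².
For an isothermal sphere, absorbed (1−a)S·πr² = emitted σ·4πr²·T⁴, so T⁴ = (1−a)S/(4σ).
T⁴ = 0.902·4.143×10⁵/(4·5.67×10⁻⁸) = 1.648×10¹² K⁴.

T ≈ 1130 K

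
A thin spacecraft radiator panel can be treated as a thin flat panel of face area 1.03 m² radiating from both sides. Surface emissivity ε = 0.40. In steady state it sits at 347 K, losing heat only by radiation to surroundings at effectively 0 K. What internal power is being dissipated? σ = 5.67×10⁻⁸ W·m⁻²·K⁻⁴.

Steady state: P = εσA T⁴.
A = 2·1.03 = 2.060 m²; T⁴ = (347)⁴ = 1.450×10¹⁰ K⁴.
P = 0.40 × 5.67×10⁻⁸ × 2.060 × 1.450×10¹⁰.

P ≈ 677 W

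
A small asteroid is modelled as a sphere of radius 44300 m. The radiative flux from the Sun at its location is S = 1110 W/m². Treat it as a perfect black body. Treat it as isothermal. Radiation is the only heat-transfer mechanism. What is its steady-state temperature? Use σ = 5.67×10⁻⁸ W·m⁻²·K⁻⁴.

At equilibrium, absorbed power = emitted power.
Absorbing cross-section = πr² = 6.165×10⁹ m²; emitting surface = 4πr² = 2.466×10¹⁰ m² (ratio 4).
S·A_cross = εσ·A_surf·T⁴  ⇒  T⁴ = S/(4σ).
T⁴ = 1.00·1110/(4·5.67×10⁻⁸) = 4.894×10⁹ K⁴.
T = (4.894×10⁹)^(1/4).

T ≈ 264 K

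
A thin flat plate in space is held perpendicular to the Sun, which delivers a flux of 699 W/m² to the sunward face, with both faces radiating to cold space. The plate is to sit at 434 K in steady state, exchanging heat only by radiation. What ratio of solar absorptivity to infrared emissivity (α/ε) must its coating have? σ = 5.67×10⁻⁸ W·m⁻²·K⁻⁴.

Balance: αS·A = εσ·2A·T⁴ ⇒ α/ε = 2σT⁴/S.
α/ε = 2·5.67×10⁻⁸·(434)⁴/699 = 2·5.67×10⁻⁸·3.548×10¹⁰/699.

α/ε ≈ 5.76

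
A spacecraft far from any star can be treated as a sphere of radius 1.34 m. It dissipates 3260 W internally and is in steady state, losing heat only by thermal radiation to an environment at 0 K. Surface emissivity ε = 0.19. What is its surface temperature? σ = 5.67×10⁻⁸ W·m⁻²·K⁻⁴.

T ≈ 340 K

Steady state: internal power = radiated power, P = εσA T⁴.
Radiating area A = 4πr² = 22.56 m².
T⁴ = P/(εσA) = 3260/(0.19·5.67×10⁻⁸·22.56) = 1.341×10¹⁰ K⁴.
T = (1.341×10¹⁰)^(1/4).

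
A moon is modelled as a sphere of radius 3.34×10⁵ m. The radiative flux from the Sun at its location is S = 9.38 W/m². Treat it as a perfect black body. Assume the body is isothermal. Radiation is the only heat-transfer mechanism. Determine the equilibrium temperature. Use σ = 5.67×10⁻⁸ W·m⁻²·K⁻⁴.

T ≈ 80.2 K

At equilibrium, absorbed power = emitted power.
Absorbing cross-section = πr² = 3.505×10¹¹ m²; emitting surface = 4πr² = 1.402×10¹² m² (ratio 4).
S·A_cross = εσ·A_surf·T⁴  ⇒  T⁴ = S/(4σ).
T⁴ = 1.00·9.38/(4·5.67×10⁻⁸) = 4.136×10⁷ K⁴.
T = (4.136×10⁷)^(1/4).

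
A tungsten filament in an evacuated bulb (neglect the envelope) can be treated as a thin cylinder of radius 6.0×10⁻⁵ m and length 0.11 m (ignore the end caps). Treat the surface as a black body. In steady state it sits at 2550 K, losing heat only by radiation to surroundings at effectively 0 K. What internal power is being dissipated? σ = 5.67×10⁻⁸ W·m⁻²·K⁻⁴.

Steady state: P = εσA T⁴.
A = 2πrL = 4.147×10⁻⁵ m²; T⁴ = (2550)⁴ = 4.228×10¹³ K⁴.
P = 1.0 × 5.67×10⁻⁸ × 4.147×10⁻⁵ × 4.228×10¹³.

P ≈ 99.4 W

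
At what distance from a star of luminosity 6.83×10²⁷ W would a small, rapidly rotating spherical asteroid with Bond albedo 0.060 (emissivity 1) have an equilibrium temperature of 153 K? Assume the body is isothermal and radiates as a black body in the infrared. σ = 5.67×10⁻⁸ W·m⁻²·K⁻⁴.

For an isothermal black-emitting sphere, (1−a)S·πr² = σ·4πr²·T⁴ ⇒ S = 4σT⁴/(1−a).
S = 4·5.67×10⁻⁸·(153)⁴/0.940 = 132.2 W/m².
Flux falls as S = L/(4πd²), so d = √(L/(4πS)) = √(6.83×10²⁷/(4π·132.2)).

d ≈ 2.03×10¹² m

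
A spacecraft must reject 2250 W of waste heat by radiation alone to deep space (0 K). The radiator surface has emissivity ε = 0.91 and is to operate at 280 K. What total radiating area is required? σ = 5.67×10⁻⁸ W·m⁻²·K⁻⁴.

P = εσA T⁴ ⇒ A = P/(εσT⁴).
T⁴ = 6.147×10⁹ K⁴.
A = 2250/(0.91 × 5.67×10⁻⁸ × 6.147×10⁹).

A ≈ 7.09 m²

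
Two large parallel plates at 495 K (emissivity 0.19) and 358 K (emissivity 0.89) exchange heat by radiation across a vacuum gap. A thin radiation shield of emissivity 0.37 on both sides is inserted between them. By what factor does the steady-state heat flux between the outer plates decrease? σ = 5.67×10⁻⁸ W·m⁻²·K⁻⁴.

factor ≈ 1.82

Without shield: q₀ = σΔ(T⁴)/(1/ε₁+1/ε₂−1) with denominator 5.387.
With shield the two gaps are in series; the resistances add: (1/ε₁+1/ε_s−1)+(1/ε_s+1/ε₂−1) = 6.966+2.826 = 9.792.
Heat-flux ratio q₀/q = 9.792/5.387.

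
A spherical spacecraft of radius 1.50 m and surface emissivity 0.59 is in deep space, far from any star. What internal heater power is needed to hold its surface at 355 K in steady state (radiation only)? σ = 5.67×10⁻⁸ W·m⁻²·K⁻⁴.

P = εσ·4πr²·T⁴.
4πr² = 28.27 m²; T⁴ = 1.588×10¹⁰ K⁴.
P = 0.59·5.67×10⁻⁸·28.27·1.588×10¹⁰.

P ≈ 15000 W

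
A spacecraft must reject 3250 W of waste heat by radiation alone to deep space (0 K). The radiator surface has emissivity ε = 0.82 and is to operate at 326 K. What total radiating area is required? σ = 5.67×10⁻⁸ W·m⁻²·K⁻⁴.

A ≈ 6.19 m²

P = εσA T⁴ ⇒ A = P/(εσT⁴).
T⁴ = 1.129×10¹⁰ K⁴.
A = 3250/(0.82 × 5.67×10⁻⁸ × 1.129×10¹⁰).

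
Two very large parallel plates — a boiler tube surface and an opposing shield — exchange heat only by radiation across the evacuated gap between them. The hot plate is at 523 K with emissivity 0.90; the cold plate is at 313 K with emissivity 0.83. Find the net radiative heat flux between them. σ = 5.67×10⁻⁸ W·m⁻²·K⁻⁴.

For two infinite grey parallel plates, q = σ(T₁⁴ − T₂⁴)/(1/ε₁ + 1/ε₂ − 1).
T₁⁴ − T₂⁴ = 7.482×10¹⁰ − 9.598×10⁹ = 6.522×10¹⁰ K⁴.
1/ε₁ + 1/ε₂ − 1 = 1.111 + 1.205 − 1 = 1.316.
q = 5.67×10⁻⁸ × 6.522×10¹⁰ / 1.316.

q ≈ 2810 W/m²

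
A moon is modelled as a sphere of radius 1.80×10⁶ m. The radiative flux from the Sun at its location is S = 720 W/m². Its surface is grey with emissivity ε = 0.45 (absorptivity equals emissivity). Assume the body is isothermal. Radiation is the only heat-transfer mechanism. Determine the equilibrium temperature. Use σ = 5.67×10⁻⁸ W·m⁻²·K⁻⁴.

At equilibrium, absorbed power = emitted power.
Absorbing cross-section = πr² = 1.018×10¹³ m²; emitting surface = 4πr² = 4.072×10¹³ m² (ratio 4).
εS·A_cross = εσ·A_surf·T⁴  ⇒  T⁴ = S/(4σ)   (ε cancels).
T⁴ = 720/(4·5.67×10⁻⁸) = 3.175×10⁹ K⁴.
T = (3.175×10⁹)^(1/4).

T ≈ 237 K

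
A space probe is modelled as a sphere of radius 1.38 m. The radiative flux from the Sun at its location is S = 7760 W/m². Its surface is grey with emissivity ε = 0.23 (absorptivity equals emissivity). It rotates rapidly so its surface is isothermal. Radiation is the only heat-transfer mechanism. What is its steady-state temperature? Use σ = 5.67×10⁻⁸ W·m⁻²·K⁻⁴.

T ≈ 430 K

At equilibrium, absorbed power = emitted power.
Absorbing cross-section = πr² = 5.983 m²; emitting surface = 4πr² = 23.93 m² (ratio 4).
εS·A_cross = εσ·A_surf·T⁴  ⇒  T⁴ = S/(4σ)   (ε cancels).
T⁴ = 7760/(4·5.67×10⁻⁸) = 3.422×10¹⁰ K⁴.
T = (3.422×10¹⁰)^(1/4).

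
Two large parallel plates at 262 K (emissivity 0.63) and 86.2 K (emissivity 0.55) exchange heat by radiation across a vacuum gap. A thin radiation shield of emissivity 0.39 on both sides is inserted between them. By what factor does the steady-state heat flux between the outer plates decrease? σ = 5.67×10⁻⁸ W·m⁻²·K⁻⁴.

factor ≈ 2.72

Without shield: q₀ = σΔ(T⁴)/(1/ε₁+1/ε₂−1) with denominator 2.405.
With shield the two gaps are in series; the resistances add: (1/ε₁+1/ε_s−1)+(1/ε_s+1/ε₂−1) = 3.151+3.382 = 6.534.
Heat-flux ratio q₀/q = 6.534/2.405.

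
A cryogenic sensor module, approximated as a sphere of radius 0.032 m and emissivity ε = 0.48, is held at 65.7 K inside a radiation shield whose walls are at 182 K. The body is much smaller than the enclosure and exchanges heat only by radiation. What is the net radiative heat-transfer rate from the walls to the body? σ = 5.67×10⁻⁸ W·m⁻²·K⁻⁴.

P_net ≈ 0.378 W

For a small grey body in a large enclosure: P_net = εσA(T_body⁴ − T_wall⁴).
A = 4πr² = 0.01287 m²; T_body⁴ − T_wall⁴ = 1.863×10⁷ − 1.097×10⁹ = -1.079×10⁹ K⁴.
|P_net| = 0.48·5.67×10⁻⁸·0.01287·1.079×10⁹.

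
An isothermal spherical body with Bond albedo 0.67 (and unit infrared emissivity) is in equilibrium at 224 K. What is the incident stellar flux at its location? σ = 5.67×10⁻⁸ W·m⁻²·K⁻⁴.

(1−a)S·πr² = σ·4πr²·T⁴ ⇒ S = 4σT⁴/(1−a).
S = 4·5.67×10⁻⁸·2.518×10⁹/0.330.

S ≈ 1730 W/m²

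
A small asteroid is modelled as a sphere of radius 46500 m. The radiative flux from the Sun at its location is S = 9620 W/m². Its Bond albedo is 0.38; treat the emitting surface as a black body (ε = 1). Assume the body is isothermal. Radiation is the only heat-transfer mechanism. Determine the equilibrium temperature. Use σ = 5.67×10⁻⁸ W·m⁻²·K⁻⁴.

T ≈ 403 K

At equilibrium, absorbed power = emitted power.
Absorbing cross-section = πr² = 6.793×10⁹ m²; emitting surface = 4πr² = 2.717×10¹⁰ m² (ratio 4).
(1−a)S·A_cross = εσ·A_surf·T⁴  ⇒  T⁴ = (1−a)S/(4σ).
T⁴ = 0.620·9620/(4·5.67×10⁻⁸) = 2.630×10¹⁰ K⁴.
T = (2.630×10¹⁰)^(1/4).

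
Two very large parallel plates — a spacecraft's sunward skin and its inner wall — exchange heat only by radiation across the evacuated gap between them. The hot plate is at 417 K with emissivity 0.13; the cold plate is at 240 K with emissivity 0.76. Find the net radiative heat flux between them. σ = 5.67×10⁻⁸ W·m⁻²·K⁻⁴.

For two infinite grey parallel plates, q = σ(T₁⁴ − T₂⁴)/(1/ε₁ + 1/ε₂ − 1).
T₁⁴ − T₂⁴ = 3.024×10¹⁰ − 3.318×10⁹ = 2.692×10¹⁰ K⁴.
1/ε₁ + 1/ε₂ − 1 = 7.692 + 1.316 − 1 = 8.008.
q = 5.67×10⁻⁸ × 2.692×10¹⁰ / 8.008.

q ≈ 191 W/m²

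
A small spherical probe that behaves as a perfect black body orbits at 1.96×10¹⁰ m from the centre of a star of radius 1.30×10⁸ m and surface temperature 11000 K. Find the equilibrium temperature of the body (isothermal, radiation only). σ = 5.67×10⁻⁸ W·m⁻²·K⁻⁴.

The star's surface emits σT_*⁴; at distance d the flux is S = σT_*⁴(R_*/d)².
S = 5.67×10⁻⁸·(11000)⁴·(1.30×10⁸/1.96×10¹⁰)² = 36520 W/m².
For an isothermal sphere T⁴ = (1−a)S/(4σ) = 1.610×10¹¹ K⁴.

T ≈ 633 K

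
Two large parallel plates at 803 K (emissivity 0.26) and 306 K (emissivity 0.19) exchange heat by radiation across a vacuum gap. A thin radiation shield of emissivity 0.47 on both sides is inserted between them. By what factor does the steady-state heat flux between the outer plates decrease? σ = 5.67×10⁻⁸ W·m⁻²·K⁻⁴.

Without shield: q₀ = σΔ(T⁴)/(1/ε₁+1/ε₂−1) with denominator 8.109.
With shield the two gaps are in series; the resistances add: (1/ε₁+1/ε_s−1)+(1/ε_s+1/ε₂−1) = 4.974+6.391 = 11.36.
Heat-flux ratio q₀/q = 11.36/8.109.

factor ≈ 1.40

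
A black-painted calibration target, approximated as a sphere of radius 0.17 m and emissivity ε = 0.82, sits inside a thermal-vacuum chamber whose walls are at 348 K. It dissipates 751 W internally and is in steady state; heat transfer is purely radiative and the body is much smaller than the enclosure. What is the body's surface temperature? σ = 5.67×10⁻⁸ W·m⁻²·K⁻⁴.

For a small grey body in a large enclosure, net radiated power = εσA(T⁴ − T_w⁴).
Steady state: P = εσA(T⁴ − T_w⁴) with A = 4πr² = 0.3632 m².
T⁴ = P/(εσA) + T_w⁴ = 751/(0.82·5.67×10⁻⁸·0.3632) + (348)⁴
    = 4.448×10¹⁰ + 1.467×10¹⁰ = 5.914×10¹⁰ K⁴.

T ≈ 493 K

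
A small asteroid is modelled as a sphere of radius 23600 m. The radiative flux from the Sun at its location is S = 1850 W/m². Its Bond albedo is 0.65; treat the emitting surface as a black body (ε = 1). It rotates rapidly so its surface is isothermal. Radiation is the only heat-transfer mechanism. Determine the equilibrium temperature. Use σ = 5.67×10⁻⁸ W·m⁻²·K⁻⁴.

At equilibrium, absorbed power = emitted power.
Absorbing cross-section = πr² = 1.750×10⁹ m²; emitting surface = 4πr² = 6.999×10⁹ m² (ratio 4).
(1−a)S·A_cross = εσ·A_surf·T⁴  ⇒  T⁴ = (1−a)S/(4σ).
T⁴ = 0.350·1850/(4·5.67×10⁻⁸) = 2.855×10⁹ K⁴.
T = (2.855×10⁹)^(1/4).

T ≈ 231 K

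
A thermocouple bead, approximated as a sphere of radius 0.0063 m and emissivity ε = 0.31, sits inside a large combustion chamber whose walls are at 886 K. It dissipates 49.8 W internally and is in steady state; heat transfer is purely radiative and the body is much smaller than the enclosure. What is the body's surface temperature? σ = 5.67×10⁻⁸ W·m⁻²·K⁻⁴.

For a small grey body in a large enclosure, net radiated power = εσA(T⁴ − T_w⁴).
Steady state: P = εσA(T⁴ − T_w⁴) with A = 4πr² = 4.988×10⁻⁴ m².
T⁴ = P/(εσA) + T_w⁴ = 49.8/(0.31·5.67×10⁻⁸·4.988×10⁻⁴) + (886)⁴
    = 5.681×10¹² + 6.162×10¹¹ = 6.297×10¹² K⁴.

T ≈ 1580 K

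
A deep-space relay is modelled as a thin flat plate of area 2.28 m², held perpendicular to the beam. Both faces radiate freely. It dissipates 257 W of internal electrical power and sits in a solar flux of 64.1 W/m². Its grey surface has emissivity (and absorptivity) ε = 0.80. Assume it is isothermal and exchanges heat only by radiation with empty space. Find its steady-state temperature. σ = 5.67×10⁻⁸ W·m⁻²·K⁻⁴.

At steady state, absorbed solar power + internal power = radiated power.
Absorbed: α·S·A_cross = 0.80·64.1·2.280 = 116.9 W (cross-section A).
Total input = 116.9 + 257 = 373.9 W.
Radiated: εσ·A_surf·T⁴ with A_surf = 2A = 4.560 m².
T⁴ = 373.9/(0.80·5.67×10⁻⁸·4.560) = 1.808×10⁹ K⁴.

T ≈ 206 K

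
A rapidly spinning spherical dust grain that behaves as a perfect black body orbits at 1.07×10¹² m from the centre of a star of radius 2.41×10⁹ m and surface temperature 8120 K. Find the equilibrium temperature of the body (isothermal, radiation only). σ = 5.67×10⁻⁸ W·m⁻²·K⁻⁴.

The star's surface emits σT_*⁴; at distance d the flux is S = σT_*⁴(R_*/d)².
S = 5.67×10⁻⁸·(8120)⁴·(2.41×10⁹/1.07×10¹²)² = 1250 W/m².
For an isothermal sphere T⁴ = (1−a)S/(4σ) = 5.514×10⁹ K⁴.

T ≈ 272 K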